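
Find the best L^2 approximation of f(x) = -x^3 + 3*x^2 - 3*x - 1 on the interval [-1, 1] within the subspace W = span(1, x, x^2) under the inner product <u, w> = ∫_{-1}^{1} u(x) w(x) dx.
g(x) = 3*x^2 - 18*x/5 - 1

The best approximation g ∈ W is the orthogonal projection of f onto W. Writing g = a_0 + a_1 x + a_2 x^2, the coefficients solve the normal equations G · a = b where
  G_{ij} = <φ_i, φ_j> and b_i = <f, φ_i>, with φ_0 = 1, φ_1 = x, φ_2 = x^2.
G =
  [2, 0, 2/3]
  [0, 2/3, 0]
  [2/3, 0, 2/5],
b = (0, -12/5, 8/15).
Solving gives a_0 = -1, a_1 = -18/5, a_2 = 3, so
  g(x) = 3*x^2 - 18*x/5 - 1.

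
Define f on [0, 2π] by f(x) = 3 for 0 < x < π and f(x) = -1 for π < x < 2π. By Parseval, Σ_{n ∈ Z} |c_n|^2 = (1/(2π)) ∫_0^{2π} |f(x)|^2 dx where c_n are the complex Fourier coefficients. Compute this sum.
Σ |c_n|^2 = 5

Parseval equates the L^2 energy of f (normalised by 1/(2π)) with the ℓ^2 sum of its Fourier coefficients: (1/(2π)) ∫_0^{2π} |f|^2 = Σ |c_n|^2.
Compute the left side: (1/(2π)) [∫_0^π 3^2 dx + ∫_π^{2π} (-1)^2 dx] = (1/(2π)) · (9π + 1π) = (9 + 1)/2 = 5.
So Σ_{n ∈ Z} |c_n|^2 = 5.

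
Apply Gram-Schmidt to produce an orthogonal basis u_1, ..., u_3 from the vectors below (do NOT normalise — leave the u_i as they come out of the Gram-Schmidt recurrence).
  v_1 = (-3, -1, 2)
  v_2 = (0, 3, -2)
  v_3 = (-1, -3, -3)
Orthogonal basis:
  u_1 = (-3, -1, 2)
  u_2 = (-3/2, 5/2, -1)
  u_3 = (-28/19, -42/19, -63/19)

Apply the Gram-Schmidt recurrence
  u_1 = v_1
  u_i = v_i − Σ_{j<i} ((v_i · u_j) / (u_j · u_j)) · u_j.

Step by step this gives:
  u_1 = (-3, -1, 2)
  u_2 = (-3/2, 5/2, -1)
  u_3 = (-28/19, -42/19, -63/19)

Orthogonality check:
  u_2 · u_1 = 0 (should be 0)
  u_3 · u_1 = 0 (should be 0)
  u_3 · u_2 = 0 (should be 0)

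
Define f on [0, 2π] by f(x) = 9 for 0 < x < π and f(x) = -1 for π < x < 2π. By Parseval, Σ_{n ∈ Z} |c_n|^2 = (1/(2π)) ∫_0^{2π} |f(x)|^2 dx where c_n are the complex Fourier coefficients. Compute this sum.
Σ |c_n|^2 = 41

Parseval equates the L^2 energy of f (normalised by 1/(2π)) with the ℓ^2 sum of its Fourier coefficients: (1/(2π)) ∫_0^{2π} |f|^2 = Σ |c_n|^2.
Compute the left side: (1/(2π)) [∫_0^π 9^2 dx + ∫_π^{2π} (-1)^2 dx] = (1/(2π)) · (81π + 1π) = (81 + 1)/2 = 41.
So Σ_{n ∈ Z} |c_n|^2 = 41.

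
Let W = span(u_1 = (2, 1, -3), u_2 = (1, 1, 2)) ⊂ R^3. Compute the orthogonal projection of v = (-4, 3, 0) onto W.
proj_W(v) = (-19/15, -62/75, 41/75)

Set up U = [u_1 | ... | u_2] ∈ R^(3×2). The projector onto W = col(U) is P = U (U^T U)^(-1) U^T.
Compute U^T U =
  [14, -3]
  [-3, 6],
and U^T v = (-5, -1).
Solve U^T U · c = U^T v for the coefficients: c = (-11/25, -29/75). The projection is proj_W(v) = U c.
Check: (v - proj_W(v)) · u_1 = 0  (should be 0).
Check: (v - proj_W(v)) · u_2 = 0  (should be 0).
Result: proj_W(v) = (-19/15, -62/75, 41/75).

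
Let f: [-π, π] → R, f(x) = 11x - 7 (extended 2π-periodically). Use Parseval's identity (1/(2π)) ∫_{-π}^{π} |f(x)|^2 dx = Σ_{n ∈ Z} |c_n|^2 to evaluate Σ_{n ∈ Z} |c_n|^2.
Σ |c_n|^2 = 121π^2/3 + 49

Expand and integrate term by term over [-π, π]:
  ∫ (11x)^2 dx = 121·(2π^3/3); ∫ 2·11·(-7)·x dx = 0 (odd integrand); ∫ (-7)^2 dx = 49·2π.
So (1/(2π)) ∫_{-π}^{π} (11x - 7)^2 dx = 121π^2/3 + 49 = 121π^2/3 + 49.
Parseval ⇒ Σ |c_n|^2 = 121π^2/3 + 49.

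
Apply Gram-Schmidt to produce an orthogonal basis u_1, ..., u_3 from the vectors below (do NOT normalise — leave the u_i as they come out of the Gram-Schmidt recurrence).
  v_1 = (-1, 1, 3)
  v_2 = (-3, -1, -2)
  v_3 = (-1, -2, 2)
Orthogonal basis:
  u_1 = (-1, 1, 3)
  u_2 = (-37/11, -7/11, -10/11)
  u_3 = (29/138, -319/138, 58/69)

Apply the Gram-Schmidt recurrence
  u_1 = v_1
  u_i = v_i − Σ_{j<i} ((v_i · u_j) / (u_j · u_j)) · u_j.

Step by step this gives:
  u_1 = (-1, 1, 3)
  u_2 = (-37/11, -7/11, -10/11)
  u_3 = (29/138, -319/138, 58/69)

Orthogonality check:
  u_2 · u_1 = 0 (should be 0)
  u_3 · u_1 = 0 (should be 0)
  u_3 · u_2 = 0 (should be 0)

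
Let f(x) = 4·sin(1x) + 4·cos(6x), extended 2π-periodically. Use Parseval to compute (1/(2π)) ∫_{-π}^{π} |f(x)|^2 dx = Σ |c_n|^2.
Σ |c_n|^2 = 16

Expand |f|^2 and use orthogonality of {sin(nx), cos(mx)} on [-π, π]:
  ∫_{-π}^{π} sin(nx)^2 dx = π, ∫ cos(mx)^2 dx = π, and cross terms integrate to 0.
So ∫_{-π}^{π} f(x)^2 dx = 4^2 · π + 4^2 · π = (16 + 16)π.
Divide by 2π: (16 + 16)/2 = 16.
By Parseval, this equals Σ |c_n|^2.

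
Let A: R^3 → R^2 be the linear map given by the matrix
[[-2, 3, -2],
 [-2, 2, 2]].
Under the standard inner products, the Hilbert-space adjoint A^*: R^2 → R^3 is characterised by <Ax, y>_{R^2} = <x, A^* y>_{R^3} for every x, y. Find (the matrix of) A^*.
A^* = A^T =
[[-2, -2],
 [3, 2],
 [-2, 2]]

For real matrices with standard dot products, the defining identity <Ax, y> = <x, A^* y> gives (Ax)^T y = x^T (A^*) y, i.e. x^T A^T y = x^T (A^*) y. Since this holds for all x, y, we must have A^* = A^T. Therefore
A^* =
[[-2, -2],
 [3, 2],
 [-2, 2]].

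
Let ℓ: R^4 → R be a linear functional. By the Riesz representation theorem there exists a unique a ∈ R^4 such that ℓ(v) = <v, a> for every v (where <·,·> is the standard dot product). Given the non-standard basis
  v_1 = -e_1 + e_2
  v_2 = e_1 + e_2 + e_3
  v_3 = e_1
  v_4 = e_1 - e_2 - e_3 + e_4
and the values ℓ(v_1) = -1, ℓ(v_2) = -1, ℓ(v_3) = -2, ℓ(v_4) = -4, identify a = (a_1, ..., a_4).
a = (-2, -3, 4, -1)

Write a = (a_1, ..., a_4) in the standard basis. For each basis vector v_i, ℓ(v_i) = <v_i, a> is a linear equation in the a_j's. Collect the n equations into a matrix system V a = ℓ, where row i of V is v_i (expressed in the standard basis). Since V is invertible (lower-triangular with 1s on the diagonal, up to permutation), solve by back-substitution:
  V =
[[-1, 1, 0, 0],
 [1, 1, 1, 0],
 [1, 0, 0, 0],
 [1, -1, -1, 1]]
  V a = (-1, -1, -2, -4)
Solving gives a = (-2, -3, 4, -1).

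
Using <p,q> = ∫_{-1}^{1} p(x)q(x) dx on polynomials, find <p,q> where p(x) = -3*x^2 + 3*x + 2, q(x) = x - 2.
<p,q> = -2

Expand the product: p(x)·q(x) = -3*x^3 + 9*x^2 - 4*x - 4.
∫_{-1}^{1} of each monomial x^k gives [2/(k+1) if k even, 0 if k odd]. Integrating term-by-term (or equivalently evaluating the antiderivative F(x) = -3*x^4/4 + 3*x^3 - 2*x^2 - 4*x at the endpoints):
  F(1) − F(−1) = -15/4 − (-7/4) = -2.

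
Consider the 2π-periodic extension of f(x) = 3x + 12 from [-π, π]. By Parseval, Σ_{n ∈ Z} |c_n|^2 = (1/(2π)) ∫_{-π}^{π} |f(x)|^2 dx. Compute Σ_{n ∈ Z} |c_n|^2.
Σ |c_n|^2 = 3π^2 + 144

Expand and integrate term by term over [-π, π]:
  ∫ (3x)^2 dx = 9·(2π^3/3); ∫ 2·3·(12)·x dx = 0 (odd integrand); ∫ 12^2 dx = 144·2π.
So (1/(2π)) ∫_{-π}^{π} (3x + 12)^2 dx = 9π^2/3 + 144 = 3π^2 + 144.
Parseval ⇒ Σ |c_n|^2 = 3π^2 + 144.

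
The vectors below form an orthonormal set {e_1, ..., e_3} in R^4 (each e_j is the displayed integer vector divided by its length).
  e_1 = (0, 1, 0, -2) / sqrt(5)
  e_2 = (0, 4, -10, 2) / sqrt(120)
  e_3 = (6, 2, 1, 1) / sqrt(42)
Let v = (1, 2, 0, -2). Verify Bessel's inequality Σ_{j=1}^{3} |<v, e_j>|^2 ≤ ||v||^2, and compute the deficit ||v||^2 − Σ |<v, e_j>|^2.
Σ |<v, e_j>|^2 = 62/7; ||v||^2 = 9; deficit = 1/7

Write each e_j = u_j / sqrt(<u_j, u_j>) where u_j is the displayed integer vector. Then <v, e_j> = <v, u_j> / sqrt(<u_j, u_j>), so |<v, e_j>|^2 = <v, u_j>^2 / <u_j, u_j>.
Coefficients: <v, e_1> = 6/sqrt(5), <v, e_2> = 4/sqrt(120), <v, e_3> = 8/sqrt(42).
Square and sum: Σ |<v, e_j>|^2 = 62/7.
Compute ||v||^2 = v·v = 9.
Deficit = 9 − 62/7 = 1/7 ≥ 0, confirming Bessel's inequality. (The deficit equals ||v − Σ <v,e_j> e_j||^2, the squared distance from v to span{e_j}.)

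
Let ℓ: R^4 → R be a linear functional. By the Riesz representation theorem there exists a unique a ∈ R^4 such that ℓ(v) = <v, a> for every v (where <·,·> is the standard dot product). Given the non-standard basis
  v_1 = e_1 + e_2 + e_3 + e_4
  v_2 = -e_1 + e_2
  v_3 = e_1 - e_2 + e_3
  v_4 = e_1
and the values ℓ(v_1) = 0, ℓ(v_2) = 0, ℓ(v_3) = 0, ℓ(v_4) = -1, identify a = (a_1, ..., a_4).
a = (-1, -1, 0, 2)

Write a = (a_1, ..., a_4) in the standard basis. For each basis vector v_i, ℓ(v_i) = <v_i, a> is a linear equation in the a_j's. Collect the n equations into a matrix system V a = ℓ, where row i of V is v_i (expressed in the standard basis). Since V is invertible (lower-triangular with 1s on the diagonal, up to permutation), solve by back-substitution:
  V =
[[1, 1, 1, 1],
 [-1, 1, 0, 0],
 [1, -1, 1, 0],
 [1, 0, 0, 0]]
  V a = (0, 0, 0, -1)
Solving gives a = (-1, -1, 0, 2).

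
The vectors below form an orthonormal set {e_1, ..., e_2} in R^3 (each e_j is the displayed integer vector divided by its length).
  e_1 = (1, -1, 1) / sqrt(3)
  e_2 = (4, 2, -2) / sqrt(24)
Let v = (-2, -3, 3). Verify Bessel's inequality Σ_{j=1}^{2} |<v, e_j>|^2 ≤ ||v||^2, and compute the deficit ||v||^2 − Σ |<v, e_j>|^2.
Σ |<v, e_j>|^2 = 22; ||v||^2 = 22; deficit = 0

Write each e_j = u_j / sqrt(<u_j, u_j>) where u_j is the displayed integer vector. Then <v, e_j> = <v, u_j> / sqrt(<u_j, u_j>), so |<v, e_j>|^2 = <v, u_j>^2 / <u_j, u_j>.
Coefficients: <v, e_1> = 4/sqrt(3), <v, e_2> = -20/sqrt(24).
Square and sum: Σ |<v, e_j>|^2 = 22.
Compute ||v||^2 = v·v = 22.
Deficit = 22 − 22 = 0 ≥ 0, confirming Bessel's inequality. (The deficit equals ||v − Σ <v,e_j> e_j||^2, the squared distance from v to span{e_j}.)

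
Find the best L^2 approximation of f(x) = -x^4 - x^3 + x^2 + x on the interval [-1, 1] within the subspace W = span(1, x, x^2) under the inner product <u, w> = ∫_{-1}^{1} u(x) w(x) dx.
g(x) = x^2/7 + 2*x/5 + 3/35

The best approximation g ∈ W is the orthogonal projection of f onto W. Writing g = a_0 + a_1 x + a_2 x^2, the coefficients solve the normal equations G · a = b where
  G_{ij} = <φ_i, φ_j> and b_i = <f, φ_i>, with φ_0 = 1, φ_1 = x, φ_2 = x^2.
G =
  [2, 0, 2/3]
  [0, 2/3, 0]
  [2/3, 0, 2/5],
b = (4/15, 4/15, 4/35).
Solving gives a_0 = 3/35, a_1 = 2/5, a_2 = 1/7, so
  g(x) = x^2/7 + 2*x/5 + 3/35.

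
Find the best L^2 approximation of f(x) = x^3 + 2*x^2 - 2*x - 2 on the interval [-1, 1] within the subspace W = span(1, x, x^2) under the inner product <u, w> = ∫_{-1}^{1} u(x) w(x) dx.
g(x) = 2*x^2 - 7*x/5 - 2

The best approximation g ∈ W is the orthogonal projection of f onto W. Writing g = a_0 + a_1 x + a_2 x^2, the coefficients solve the normal equations G · a = b where
  G_{ij} = <φ_i, φ_j> and b_i = <f, φ_i>, with φ_0 = 1, φ_1 = x, φ_2 = x^2.
G =
  [2, 0, 2/3]
  [0, 2/3, 0]
  [2/3, 0, 2/5],
b = (-8/3, -14/15, -8/15).
Solving gives a_0 = -2, a_1 = -7/5, a_2 = 2, so
  g(x) = 2*x^2 - 7*x/5 - 2.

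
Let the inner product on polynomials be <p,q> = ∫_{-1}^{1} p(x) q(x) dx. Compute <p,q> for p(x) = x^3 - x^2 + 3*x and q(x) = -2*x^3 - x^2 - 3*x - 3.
<p,q> = -272/35

Expand the product: p(x)·q(x) = -2*x^6 + x^5 - 8*x^4 - 3*x^3 - 6*x^2 - 9*x.
∫_{-1}^{1} of each monomial x^k gives [2/(k+1) if k even, 0 if k odd]. Integrating term-by-term (or equivalently evaluating the antiderivative F(x) = -2*x^7/7 + x^6/6 - 8*x^5/5 - 3*x^4/4 - 2*x^3 - 9*x^2/2 at the endpoints):
  F(1) − F(−1) = -3767/420 − (-503/420) = -272/35.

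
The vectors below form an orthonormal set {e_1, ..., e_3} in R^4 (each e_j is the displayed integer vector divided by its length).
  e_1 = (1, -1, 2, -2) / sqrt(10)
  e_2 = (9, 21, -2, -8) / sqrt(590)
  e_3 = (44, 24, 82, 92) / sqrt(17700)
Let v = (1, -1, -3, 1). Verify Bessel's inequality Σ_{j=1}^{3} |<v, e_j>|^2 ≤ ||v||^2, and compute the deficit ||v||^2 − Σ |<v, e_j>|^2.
Σ |<v, e_j>|^2 = 371/75; ||v||^2 = 12; deficit = 529/75

Write each e_j = u_j / sqrt(<u_j, u_j>) where u_j is the displayed integer vector. Then <v, e_j> = <v, u_j> / sqrt(<u_j, u_j>), so |<v, e_j>|^2 = <v, u_j>^2 / <u_j, u_j>.
Coefficients: <v, e_1> = -6/sqrt(10), <v, e_2> = -14/sqrt(590), <v, e_3> = -134/sqrt(17700).
Square and sum: Σ |<v, e_j>|^2 = 371/75.
Compute ||v||^2 = v·v = 12.
Deficit = 12 − 371/75 = 529/75 ≥ 0, confirming Bessel's inequality. (The deficit equals ||v − Σ <v,e_j> e_j||^2, the squared distance from v to span{e_j}.)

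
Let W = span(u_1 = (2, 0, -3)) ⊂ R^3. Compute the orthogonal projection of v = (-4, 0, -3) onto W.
proj_W(v) = (2/13, 0, -3/13)

Set up U = [u_1 | ... | u_1] ∈ R^(3×1). The projector onto W = col(U) is P = U (U^T U)^(-1) U^T.
Compute U^T U =
  [13],
and U^T v = (1).
Solve U^T U · c = U^T v for the coefficients: c = (1/13). The projection is proj_W(v) = U c.
Check: (v - proj_W(v)) · u_1 = 0  (should be 0).
Result: proj_W(v) = (2/13, 0, -3/13).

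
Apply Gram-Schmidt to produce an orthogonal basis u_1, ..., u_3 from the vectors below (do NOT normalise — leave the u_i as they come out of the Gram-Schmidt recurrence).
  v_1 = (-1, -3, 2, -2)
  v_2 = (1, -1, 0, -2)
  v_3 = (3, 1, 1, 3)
Orthogonal basis:
  u_1 = (-1, -3, 2, -2)
  u_2 = (4/3, 0, -2/3, -4/3)
  u_3 = (8/3, -2/3, 2, 5/3)

Apply the Gram-Schmidt recurrence
  u_1 = v_1
  u_i = v_i − Σ_{j<i} ((v_i · u_j) / (u_j · u_j)) · u_j.

Step by step this gives:
  u_1 = (-1, -3, 2, -2)
  u_2 = (4/3, 0, -2/3, -4/3)
  u_3 = (8/3, -2/3, 2, 5/3)

Orthogonality check:
  u_2 · u_1 = 0 (should be 0)
  u_3 · u_1 = 0 (should be 0)
  u_3 · u_2 = 0 (should be 0)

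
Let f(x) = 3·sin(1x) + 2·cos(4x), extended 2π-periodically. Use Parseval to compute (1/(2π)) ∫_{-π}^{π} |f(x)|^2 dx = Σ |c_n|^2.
Σ |c_n|^2 = 13/2

Expand |f|^2 and use orthogonality of {sin(nx), cos(mx)} on [-π, π]:
  ∫_{-π}^{π} sin(nx)^2 dx = π, ∫ cos(mx)^2 dx = π, and cross terms integrate to 0.
So ∫_{-π}^{π} f(x)^2 dx = 3^2 · π + 2^2 · π = (9 + 4)π.
Divide by 2π: (9 + 4)/2 = 13/2.
By Parseval, this equals Σ |c_n|^2.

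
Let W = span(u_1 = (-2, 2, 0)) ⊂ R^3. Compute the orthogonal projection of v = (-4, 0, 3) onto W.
proj_W(v) = (-2, 2, 0)

Set up U = [u_1 | ... | u_1] ∈ R^(3×1). The projector onto W = col(U) is P = U (U^T U)^(-1) U^T.
Compute U^T U =
  [8],
and U^T v = (8).
Solve U^T U · c = U^T v for the coefficients: c = (1). The projection is proj_W(v) = U c.
Check: (v - proj_W(v)) · u_1 = 0  (should be 0).
Result: proj_W(v) = (-2, 2, 0).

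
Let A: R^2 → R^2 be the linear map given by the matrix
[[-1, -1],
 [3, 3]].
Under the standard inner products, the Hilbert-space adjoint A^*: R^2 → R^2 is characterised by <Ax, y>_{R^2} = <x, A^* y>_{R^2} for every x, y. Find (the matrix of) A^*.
A^* = A^T =
[[-1, 3],
 [-1, 3]]

For real matrices with standard dot products, the defining identity <Ax, y> = <x, A^* y> gives (Ax)^T y = x^T (A^*) y, i.e. x^T A^T y = x^T (A^*) y. Since this holds for all x, y, we must have A^* = A^T. Therefore
A^* =
[[-1, 3],
 [-1, 3]].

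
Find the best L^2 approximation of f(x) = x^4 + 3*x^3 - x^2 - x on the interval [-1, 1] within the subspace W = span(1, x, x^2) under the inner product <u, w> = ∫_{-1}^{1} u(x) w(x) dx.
g(x) = -x^2/7 + 4*x/5 - 3/35

The best approximation g ∈ W is the orthogonal projection of f onto W. Writing g = a_0 + a_1 x + a_2 x^2, the coefficients solve the normal equations G · a = b where
  G_{ij} = <φ_i, φ_j> and b_i = <f, φ_i>, with φ_0 = 1, φ_1 = x, φ_2 = x^2.
G =
  [2, 0, 2/3]
  [0, 2/3, 0]
  [2/3, 0, 2/5],
b = (-4/15, 8/15, -4/35).
Solving gives a_0 = -3/35, a_1 = 4/5, a_2 = -1/7, so
  g(x) = -x^2/7 + 4*x/5 - 3/35.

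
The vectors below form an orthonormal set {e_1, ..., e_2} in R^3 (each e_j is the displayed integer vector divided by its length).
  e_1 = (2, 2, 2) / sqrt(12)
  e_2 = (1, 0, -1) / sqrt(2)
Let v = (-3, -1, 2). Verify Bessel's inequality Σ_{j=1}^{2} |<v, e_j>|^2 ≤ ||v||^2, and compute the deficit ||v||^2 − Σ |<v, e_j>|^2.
Σ |<v, e_j>|^2 = 83/6; ||v||^2 = 14; deficit = 1/6

Write each e_j = u_j / sqrt(<u_j, u_j>) where u_j is the displayed integer vector. Then <v, e_j> = <v, u_j> / sqrt(<u_j, u_j>), so |<v, e_j>|^2 = <v, u_j>^2 / <u_j, u_j>.
Coefficients: <v, e_1> = -4/sqrt(12), <v, e_2> = -5/sqrt(2).
Square and sum: Σ |<v, e_j>|^2 = 83/6.
Compute ||v||^2 = v·v = 14.
Deficit = 14 − 83/6 = 1/6 ≥ 0, confirming Bessel's inequality. (The deficit equals ||v − Σ <v,e_j> e_j||^2, the squared distance from v to span{e_j}.)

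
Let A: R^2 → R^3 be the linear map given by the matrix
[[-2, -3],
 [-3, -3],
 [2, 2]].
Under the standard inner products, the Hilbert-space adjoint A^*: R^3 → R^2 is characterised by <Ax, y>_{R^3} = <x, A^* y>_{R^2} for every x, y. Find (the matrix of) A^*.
A^* = A^T =
[[-2, -3, 2],
 [-3, -3, 2]]

For real matrices with standard dot products, the defining identity <Ax, y> = <x, A^* y> gives (Ax)^T y = x^T (A^*) y, i.e. x^T A^T y = x^T (A^*) y. Since this holds for all x, y, we must have A^* = A^T. Therefore
A^* =
[[-2, -3, 2],
 [-3, -3, 2]].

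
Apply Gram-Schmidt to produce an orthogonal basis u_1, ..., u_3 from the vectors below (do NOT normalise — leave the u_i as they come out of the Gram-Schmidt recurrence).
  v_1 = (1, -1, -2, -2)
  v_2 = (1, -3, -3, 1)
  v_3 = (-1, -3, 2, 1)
Orthogonal basis:
  u_1 = (1, -1, -2, -2)
  u_2 = (1/5, -11/5, -7/5, 13/5)
  u_3 = (-47/68, -163/68, 125/68, -67/68)

Apply the Gram-Schmidt recurrence
  u_1 = v_1
  u_i = v_i − Σ_{j<i} ((v_i · u_j) / (u_j · u_j)) · u_j.

Step by step this gives:
  u_1 = (1, -1, -2, -2)
  u_2 = (1/5, -11/5, -7/5, 13/5)
  u_3 = (-47/68, -163/68, 125/68, -67/68)

Orthogonality check:
  u_2 · u_1 = 0 (should be 0)
  u_3 · u_1 = 0 (should be 0)
  u_3 · u_2 = 0 (should be 0)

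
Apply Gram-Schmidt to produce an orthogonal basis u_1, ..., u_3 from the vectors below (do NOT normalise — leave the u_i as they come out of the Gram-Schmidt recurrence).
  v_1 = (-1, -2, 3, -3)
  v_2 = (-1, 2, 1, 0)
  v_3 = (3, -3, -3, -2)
Orthogonal basis:
  u_1 = (-1, -2, 3, -3)
  u_2 = (-1, 2, 1, 0)
  u_3 = (1, 1, -1, -2)

Apply the Gram-Schmidt recurrence
  u_1 = v_1
  u_i = v_i − Σ_{j<i} ((v_i · u_j) / (u_j · u_j)) · u_j.

Step by step this gives:
  u_1 = (-1, -2, 3, -3)
  u_2 = (-1, 2, 1, 0)
  u_3 = (1, 1, -1, -2)

Orthogonality check:
  u_2 · u_1 = 0 (should be 0)
  u_3 · u_1 = 0 (should be 0)
  u_3 · u_2 = 0 (should be 0)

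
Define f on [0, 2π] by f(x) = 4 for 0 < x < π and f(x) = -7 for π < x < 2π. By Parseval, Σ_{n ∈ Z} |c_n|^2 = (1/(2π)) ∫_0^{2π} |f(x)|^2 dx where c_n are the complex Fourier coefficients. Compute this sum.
Σ |c_n|^2 = 65/2

Parseval equates the L^2 energy of f (normalised by 1/(2π)) with the ℓ^2 sum of its Fourier coefficients: (1/(2π)) ∫_0^{2π} |f|^2 = Σ |c_n|^2.
Compute the left side: (1/(2π)) [∫_0^π 4^2 dx + ∫_π^{2π} (-7)^2 dx] = (1/(2π)) · (16π + 49π) = (16 + 49)/2 = 65/2.
So Σ_{n ∈ Z} |c_n|^2 = 65/2.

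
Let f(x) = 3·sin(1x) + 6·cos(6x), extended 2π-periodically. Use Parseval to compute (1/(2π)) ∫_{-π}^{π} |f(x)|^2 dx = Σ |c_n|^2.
Σ |c_n|^2 = 45/2

Expand |f|^2 and use orthogonality of {sin(nx), cos(mx)} on [-π, π]:
  ∫_{-π}^{π} sin(nx)^2 dx = π, ∫ cos(mx)^2 dx = π, and cross terms integrate to 0.
So ∫_{-π}^{π} f(x)^2 dx = 3^2 · π + 6^2 · π = (9 + 36)π.
Divide by 2π: (9 + 36)/2 = 45/2.
By Parseval, this equals Σ |c_n|^2.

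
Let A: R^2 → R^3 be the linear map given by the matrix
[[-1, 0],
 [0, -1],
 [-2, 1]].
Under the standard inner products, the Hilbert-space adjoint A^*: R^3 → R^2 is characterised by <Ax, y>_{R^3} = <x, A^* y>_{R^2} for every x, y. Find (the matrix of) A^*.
A^* = A^T =
[[-1, 0, -2],
 [0, -1, 1]]

For real matrices with standard dot products, the defining identity <Ax, y> = <x, A^* y> gives (Ax)^T y = x^T (A^*) y, i.e. x^T A^T y = x^T (A^*) y. Since this holds for all x, y, we must have A^* = A^T. Therefore
A^* =
[[-1, 0, -2],
 [0, -1, 1]].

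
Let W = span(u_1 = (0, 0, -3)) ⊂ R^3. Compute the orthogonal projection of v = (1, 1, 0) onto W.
proj_W(v) = (0, 0, 0)

Set up U = [u_1 | ... | u_1] ∈ R^(3×1). The projector onto W = col(U) is P = U (U^T U)^(-1) U^T.
Compute U^T U =
  [9],
and U^T v = (0).
Solve U^T U · c = U^T v for the coefficients: c = (0). The projection is proj_W(v) = U c.
Check: (v - proj_W(v)) · u_1 = 0  (should be 0).
Result: proj_W(v) = (0, 0, 0).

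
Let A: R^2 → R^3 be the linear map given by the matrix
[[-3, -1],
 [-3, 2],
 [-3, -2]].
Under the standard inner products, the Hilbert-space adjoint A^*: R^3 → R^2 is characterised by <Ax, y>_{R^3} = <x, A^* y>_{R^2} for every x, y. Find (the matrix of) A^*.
A^* = A^T =
[[-3, -3, -3],
 [-1, 2, -2]]

For real matrices with standard dot products, the defining identity <Ax, y> = <x, A^* y> gives (Ax)^T y = x^T (A^*) y, i.e. x^T A^T y = x^T (A^*) y. Since this holds for all x, y, we must have A^* = A^T. Therefore
A^* =
[[-3, -3, -3],
 [-1, 2, -2]].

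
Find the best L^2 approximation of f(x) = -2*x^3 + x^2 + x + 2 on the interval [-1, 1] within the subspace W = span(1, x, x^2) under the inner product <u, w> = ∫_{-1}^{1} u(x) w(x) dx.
g(x) = x^2 - x/5 + 2

The best approximation g ∈ W is the orthogonal projection of f onto W. Writing g = a_0 + a_1 x + a_2 x^2, the coefficients solve the normal equations G · a = b where
  G_{ij} = <φ_i, φ_j> and b_i = <f, φ_i>, with φ_0 = 1, φ_1 = x, φ_2 = x^2.
G =
  [2, 0, 2/3]
  [0, 2/3, 0]
  [2/3, 0, 2/5],
b = (14/3, -2/15, 26/15).
Solving gives a_0 = 2, a_1 = -1/5, a_2 = 1, so
  g(x) = x^2 - x/5 + 2.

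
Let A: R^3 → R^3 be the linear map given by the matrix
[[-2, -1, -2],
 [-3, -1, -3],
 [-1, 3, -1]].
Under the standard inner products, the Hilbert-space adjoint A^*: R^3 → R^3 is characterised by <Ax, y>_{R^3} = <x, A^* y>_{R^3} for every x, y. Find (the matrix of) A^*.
A^* = A^T =
[[-2, -3, -1],
 [-1, -1, 3],
 [-2, -3, -1]]

For real matrices with standard dot products, the defining identity <Ax, y> = <x, A^* y> gives (Ax)^T y = x^T (A^*) y, i.e. x^T A^T y = x^T (A^*) y. Since this holds for all x, y, we must have A^* = A^T. Therefore
A^* =
[[-2, -3, -1],
 [-1, -1, 3],
 [-2, -3, -1]].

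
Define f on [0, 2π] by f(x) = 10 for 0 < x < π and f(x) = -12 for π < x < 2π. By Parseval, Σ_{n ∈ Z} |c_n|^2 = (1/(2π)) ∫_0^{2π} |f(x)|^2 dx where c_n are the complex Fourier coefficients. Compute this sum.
Σ |c_n|^2 = 122

Parseval equates the L^2 energy of f (normalised by 1/(2π)) with the ℓ^2 sum of its Fourier coefficients: (1/(2π)) ∫_0^{2π} |f|^2 = Σ |c_n|^2.
Compute the left side: (1/(2π)) [∫_0^π 10^2 dx + ∫_π^{2π} (-12)^2 dx] = (1/(2π)) · (100π + 144π) = (100 + 144)/2 = 122.
So Σ_{n ∈ Z} |c_n|^2 = 122.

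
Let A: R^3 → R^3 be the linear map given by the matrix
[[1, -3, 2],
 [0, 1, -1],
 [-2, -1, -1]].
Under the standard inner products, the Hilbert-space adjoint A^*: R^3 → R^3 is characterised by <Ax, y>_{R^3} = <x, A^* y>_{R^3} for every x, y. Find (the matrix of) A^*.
A^* = A^T =
[[1, 0, -2],
 [-3, 1, -1],
 [2, -1, -1]]

For real matrices with standard dot products, the defining identity <Ax, y> = <x, A^* y> gives (Ax)^T y = x^T (A^*) y, i.e. x^T A^T y = x^T (A^*) y. Since this holds for all x, y, we must have A^* = A^T. Therefore
A^* =
[[1, 0, -2],
 [-3, 1, -1],
 [2, -1, -1]].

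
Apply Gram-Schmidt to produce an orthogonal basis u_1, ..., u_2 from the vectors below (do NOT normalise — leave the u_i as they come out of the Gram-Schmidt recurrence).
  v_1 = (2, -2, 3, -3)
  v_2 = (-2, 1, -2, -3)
Orthogonal basis:
  u_1 = (2, -2, 3, -3)
  u_2 = (-23/13, 10/13, -43/26, -87/26)

Apply the Gram-Schmidt recurrence
  u_1 = v_1
  u_i = v_i − Σ_{j<i} ((v_i · u_j) / (u_j · u_j)) · u_j.

Step by step this gives:
  u_1 = (2, -2, 3, -3)
  u_2 = (-23/13, 10/13, -43/26, -87/26)

Orthogonality check:
  u_2 · u_1 = 0 (should be 0)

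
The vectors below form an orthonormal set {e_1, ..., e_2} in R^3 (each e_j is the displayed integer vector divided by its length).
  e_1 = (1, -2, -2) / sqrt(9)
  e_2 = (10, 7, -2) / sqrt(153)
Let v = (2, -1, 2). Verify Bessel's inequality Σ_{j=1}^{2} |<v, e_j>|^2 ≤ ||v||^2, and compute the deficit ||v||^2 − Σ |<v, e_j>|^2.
Σ |<v, e_j>|^2 = 9/17; ||v||^2 = 9; deficit = 144/17

Write each e_j = u_j / sqrt(<u_j, u_j>) where u_j is the displayed integer vector. Then <v, e_j> = <v, u_j> / sqrt(<u_j, u_j>), so |<v, e_j>|^2 = <v, u_j>^2 / <u_j, u_j>.
Coefficients: <v, e_1> = 0/sqrt(9), <v, e_2> = 9/sqrt(153).
Square and sum: Σ |<v, e_j>|^2 = 9/17.
Compute ||v||^2 = v·v = 9.
Deficit = 9 − 9/17 = 144/17 ≥ 0, confirming Bessel's inequality. (The deficit equals ||v − Σ <v,e_j> e_j||^2, the squared distance from v to span{e_j}.)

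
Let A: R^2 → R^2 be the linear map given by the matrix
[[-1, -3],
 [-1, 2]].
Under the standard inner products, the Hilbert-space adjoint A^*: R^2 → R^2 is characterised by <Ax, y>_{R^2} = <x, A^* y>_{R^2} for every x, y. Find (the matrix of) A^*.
A^* = A^T =
[[-1, -1],
 [-3, 2]]

For real matrices with standard dot products, the defining identity <Ax, y> = <x, A^* y> gives (Ax)^T y = x^T (A^*) y, i.e. x^T A^T y = x^T (A^*) y. Since this holds for all x, y, we must have A^* = A^T. Therefore
A^* =
[[-1, -1],
 [-3, 2]].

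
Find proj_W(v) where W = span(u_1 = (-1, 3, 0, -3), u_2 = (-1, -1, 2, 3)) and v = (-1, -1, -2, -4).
proj_W(v) = (40/41, 36/41, -78/41, -114/41)

Set up U = [u_1 | ... | u_2] ∈ R^(4×2). The projector onto W = col(U) is P = U (U^T U)^(-1) U^T.
Compute U^T U =
  [19, -11]
  [-11, 15],
and U^T v = (10, -14).
Solve U^T U · c = U^T v for the coefficients: c = (-1/41, -39/41). The projection is proj_W(v) = U c.
Check: (v - proj_W(v)) · u_1 = 0  (should be 0).
Check: (v - proj_W(v)) · u_2 = 0  (should be 0).
Result: proj_W(v) = (40/41, 36/41, -78/41, -114/41).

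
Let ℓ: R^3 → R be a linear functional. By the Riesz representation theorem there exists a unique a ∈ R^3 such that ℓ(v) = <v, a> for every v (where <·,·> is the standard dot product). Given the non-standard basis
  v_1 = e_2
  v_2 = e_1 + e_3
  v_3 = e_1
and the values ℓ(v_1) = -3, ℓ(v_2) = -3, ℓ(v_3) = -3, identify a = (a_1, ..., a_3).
a = (-3, -3, 0)

Write a = (a_1, ..., a_3) in the standard basis. For each basis vector v_i, ℓ(v_i) = <v_i, a> is a linear equation in the a_j's. Collect the n equations into a matrix system V a = ℓ, where row i of V is v_i (expressed in the standard basis). Since V is invertible (lower-triangular with 1s on the diagonal, up to permutation), solve by back-substitution:
  V =
[[0, 1, 0],
 [1, 0, 1],
 [1, 0, 0]]
  V a = (-3, -3, -3)
Solving gives a = (-3, -3, 0).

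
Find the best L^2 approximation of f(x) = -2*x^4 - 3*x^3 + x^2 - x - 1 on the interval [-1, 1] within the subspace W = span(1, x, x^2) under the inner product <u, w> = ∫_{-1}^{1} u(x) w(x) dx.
g(x) = -5*x^2/7 - 14*x/5 - 29/35

The best approximation g ∈ W is the orthogonal projection of f onto W. Writing g = a_0 + a_1 x + a_2 x^2, the coefficients solve the normal equations G · a = b where
  G_{ij} = <φ_i, φ_j> and b_i = <f, φ_i>, with φ_0 = 1, φ_1 = x, φ_2 = x^2.
G =
  [2, 0, 2/3]
  [0, 2/3, 0]
  [2/3, 0, 2/5],
b = (-32/15, -28/15, -88/105).
Solving gives a_0 = -29/35, a_1 = -14/5, a_2 = -5/7, so
  g(x) = -5*x^2/7 - 14*x/5 - 29/35.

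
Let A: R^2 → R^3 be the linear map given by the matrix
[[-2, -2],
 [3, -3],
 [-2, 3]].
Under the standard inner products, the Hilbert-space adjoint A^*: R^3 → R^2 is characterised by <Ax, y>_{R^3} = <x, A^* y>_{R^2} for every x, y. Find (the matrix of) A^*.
A^* = A^T =
[[-2, 3, -2],
 [-2, -3, 3]]

For real matrices with standard dot products, the defining identity <Ax, y> = <x, A^* y> gives (Ax)^T y = x^T (A^*) y, i.e. x^T A^T y = x^T (A^*) y. Since this holds for all x, y, we must have A^* = A^T. Therefore
A^* =
[[-2, 3, -2],
 [-2, -3, 3]].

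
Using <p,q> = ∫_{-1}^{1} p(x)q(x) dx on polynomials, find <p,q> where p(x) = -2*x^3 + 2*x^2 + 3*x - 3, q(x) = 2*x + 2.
<p,q> = -104/15

Expand the product: p(x)·q(x) = -4*x^4 + 10*x^2 - 6.
∫_{-1}^{1} of each monomial x^k gives [2/(k+1) if k even, 0 if k odd]. Integrating term-by-term (or equivalently evaluating the antiderivative F(x) = -4*x^5/5 + 10*x^3/3 - 6*x at the endpoints):
  F(1) − F(−1) = -52/15 − (52/15) = -104/15.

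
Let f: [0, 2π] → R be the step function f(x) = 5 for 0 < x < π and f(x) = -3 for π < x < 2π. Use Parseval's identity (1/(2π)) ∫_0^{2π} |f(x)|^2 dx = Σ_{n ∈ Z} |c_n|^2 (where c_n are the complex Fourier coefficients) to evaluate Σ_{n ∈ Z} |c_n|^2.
Σ |c_n|^2 = 17

Parseval equates the L^2 energy of f (normalised by 1/(2π)) with the ℓ^2 sum of its Fourier coefficients: (1/(2π)) ∫_0^{2π} |f|^2 = Σ |c_n|^2.
Compute the left side: (1/(2π)) [∫_0^π 5^2 dx + ∫_π^{2π} (-3)^2 dx] = (1/(2π)) · (25π + 9π) = (25 + 9)/2 = 17.
So Σ_{n ∈ Z} |c_n|^2 = 17.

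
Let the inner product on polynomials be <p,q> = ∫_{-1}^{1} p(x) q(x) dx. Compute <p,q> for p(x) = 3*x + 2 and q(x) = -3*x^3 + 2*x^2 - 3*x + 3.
<p,q> = 76/15

Expand the product: p(x)·q(x) = -9*x^4 - 5*x^2 + 3*x + 6.
∫_{-1}^{1} of each monomial x^k gives [2/(k+1) if k even, 0 if k odd]. Integrating term-by-term (or equivalently evaluating the antiderivative F(x) = -9*x^5/5 - 5*x^3/3 + 3*x^2/2 + 6*x at the endpoints):
  F(1) − F(−1) = 121/30 − (-31/30) = 76/15.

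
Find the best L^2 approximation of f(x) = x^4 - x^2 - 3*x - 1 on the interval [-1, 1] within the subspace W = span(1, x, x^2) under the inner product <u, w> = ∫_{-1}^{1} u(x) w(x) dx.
g(x) = -x^2/7 - 3*x - 38/35

The best approximation g ∈ W is the orthogonal projection of f onto W. Writing g = a_0 + a_1 x + a_2 x^2, the coefficients solve the normal equations G · a = b where
  G_{ij} = <φ_i, φ_j> and b_i = <f, φ_i>, with φ_0 = 1, φ_1 = x, φ_2 = x^2.
G =
  [2, 0, 2/3]
  [0, 2/3, 0]
  [2/3, 0, 2/5],
b = (-34/15, -2, -82/105).
Solving gives a_0 = -38/35, a_1 = -3, a_2 = -1/7, so
  g(x) = -x^2/7 - 3*x - 38/35.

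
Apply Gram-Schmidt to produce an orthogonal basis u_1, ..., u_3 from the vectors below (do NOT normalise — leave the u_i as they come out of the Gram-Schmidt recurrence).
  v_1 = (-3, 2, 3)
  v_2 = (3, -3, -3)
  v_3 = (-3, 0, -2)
Orthogonal basis:
  u_1 = (-3, 2, 3)
  u_2 = (-3/11, -9/11, 3/11)
  u_3 = (-5/2, 0, -5/2)

Apply the Gram-Schmidt recurrence
  u_1 = v_1
  u_i = v_i − Σ_{j<i} ((v_i · u_j) / (u_j · u_j)) · u_j.

Step by step this gives:
  u_1 = (-3, 2, 3)
  u_2 = (-3/11, -9/11, 3/11)
  u_3 = (-5/2, 0, -5/2)

Orthogonality check:
  u_2 · u_1 = 0 (should be 0)
  u_3 · u_1 = 0 (should be 0)
  u_3 · u_2 = 0 (should be 0)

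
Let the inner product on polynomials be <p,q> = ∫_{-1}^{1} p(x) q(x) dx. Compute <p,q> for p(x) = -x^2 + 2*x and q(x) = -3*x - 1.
<p,q> = -10/3

Expand the product: p(x)·q(x) = 3*x^3 - 5*x^2 - 2*x.
∫_{-1}^{1} of each monomial x^k gives [2/(k+1) if k even, 0 if k odd]. Integrating term-by-term (or equivalently evaluating the antiderivative F(x) = 3*x^4/4 - 5*x^3/3 - x^2 at the endpoints):
  F(1) − F(−1) = -23/12 − (17/12) = -10/3.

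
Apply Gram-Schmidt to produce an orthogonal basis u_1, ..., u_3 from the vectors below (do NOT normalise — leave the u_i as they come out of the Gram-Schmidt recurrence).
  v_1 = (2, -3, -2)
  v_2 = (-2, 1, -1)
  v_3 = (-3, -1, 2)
Orthogonal basis:
  u_1 = (2, -3, -2)
  u_2 = (-24/17, 2/17, -27/17)
  u_3 = (-145/77, -174/77, 116/77)

Apply the Gram-Schmidt recurrence
  u_1 = v_1
  u_i = v_i − Σ_{j<i} ((v_i · u_j) / (u_j · u_j)) · u_j.

Step by step this gives:
  u_1 = (2, -3, -2)
  u_2 = (-24/17, 2/17, -27/17)
  u_3 = (-145/77, -174/77, 116/77)

Orthogonality check:
  u_2 · u_1 = 0 (should be 0)
  u_3 · u_1 = 0 (should be 0)
  u_3 · u_2 = 0 (should be 0)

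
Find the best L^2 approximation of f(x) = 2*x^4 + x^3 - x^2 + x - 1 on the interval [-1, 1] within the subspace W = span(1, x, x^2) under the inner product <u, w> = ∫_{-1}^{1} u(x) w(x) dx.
g(x) = 5*x^2/7 + 8*x/5 - 41/35

The best approximation g ∈ W is the orthogonal projection of f onto W. Writing g = a_0 + a_1 x + a_2 x^2, the coefficients solve the normal equations G · a = b where
  G_{ij} = <φ_i, φ_j> and b_i = <f, φ_i>, with φ_0 = 1, φ_1 = x, φ_2 = x^2.
G =
  [2, 0, 2/3]
  [0, 2/3, 0]
  [2/3, 0, 2/5],
b = (-28/15, 16/15, -52/105).
Solving gives a_0 = -41/35, a_1 = 8/5, a_2 = 5/7, so
  g(x) = 5*x^2/7 + 8*x/5 - 41/35.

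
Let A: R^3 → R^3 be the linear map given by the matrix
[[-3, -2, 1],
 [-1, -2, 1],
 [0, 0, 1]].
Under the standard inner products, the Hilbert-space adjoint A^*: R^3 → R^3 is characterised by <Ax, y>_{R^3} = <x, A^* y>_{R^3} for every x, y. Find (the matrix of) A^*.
A^* = A^T =
[[-3, -1, 0],
 [-2, -2, 0],
 [1, 1, 1]]

For real matrices with standard dot products, the defining identity <Ax, y> = <x, A^* y> gives (Ax)^T y = x^T (A^*) y, i.e. x^T A^T y = x^T (A^*) y. Since this holds for all x, y, we must have A^* = A^T. Therefore
A^* =
[[-3, -1, 0],
 [-2, -2, 0],
 [1, 1, 1]].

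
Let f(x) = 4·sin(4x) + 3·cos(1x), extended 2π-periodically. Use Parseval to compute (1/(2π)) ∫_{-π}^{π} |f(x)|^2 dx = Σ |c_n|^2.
Σ |c_n|^2 = 25/2

Expand |f|^2 and use orthogonality of {sin(nx), cos(mx)} on [-π, π]:
  ∫_{-π}^{π} sin(nx)^2 dx = π, ∫ cos(mx)^2 dx = π, and cross terms integrate to 0.
So ∫_{-π}^{π} f(x)^2 dx = 4^2 · π + 3^2 · π = (16 + 9)π.
Divide by 2π: (16 + 9)/2 = 25/2.
By Parseval, this equals Σ |c_n|^2.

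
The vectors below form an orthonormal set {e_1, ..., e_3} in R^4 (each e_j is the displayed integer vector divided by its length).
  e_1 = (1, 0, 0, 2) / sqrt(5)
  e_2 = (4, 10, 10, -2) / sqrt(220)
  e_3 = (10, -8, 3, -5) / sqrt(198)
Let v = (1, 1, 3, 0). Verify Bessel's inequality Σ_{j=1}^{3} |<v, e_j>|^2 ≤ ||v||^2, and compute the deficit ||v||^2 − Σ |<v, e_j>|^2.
Σ |<v, e_j>|^2 = 173/18; ||v||^2 = 11; deficit = 25/18

Write each e_j = u_j / sqrt(<u_j, u_j>) where u_j is the displayed integer vector. Then <v, e_j> = <v, u_j> / sqrt(<u_j, u_j>), so |<v, e_j>|^2 = <v, u_j>^2 / <u_j, u_j>.
Coefficients: <v, e_1> = 1/sqrt(5), <v, e_2> = 44/sqrt(220), <v, e_3> = 11/sqrt(198).
Square and sum: Σ |<v, e_j>|^2 = 173/18.
Compute ||v||^2 = v·v = 11.
Deficit = 11 − 173/18 = 25/18 ≥ 0, confirming Bessel's inequality. (The deficit equals ||v − Σ <v,e_j> e_j||^2, the squared distance from v to span{e_j}.)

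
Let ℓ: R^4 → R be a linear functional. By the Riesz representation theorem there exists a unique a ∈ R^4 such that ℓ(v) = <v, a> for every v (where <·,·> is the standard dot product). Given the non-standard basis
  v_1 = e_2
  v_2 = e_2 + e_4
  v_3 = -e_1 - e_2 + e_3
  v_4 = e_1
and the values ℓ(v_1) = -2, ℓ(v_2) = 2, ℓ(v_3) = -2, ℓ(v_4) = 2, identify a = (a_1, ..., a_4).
a = (2, -2, -2, 4)

Write a = (a_1, ..., a_4) in the standard basis. For each basis vector v_i, ℓ(v_i) = <v_i, a> is a linear equation in the a_j's. Collect the n equations into a matrix system V a = ℓ, where row i of V is v_i (expressed in the standard basis). Since V is invertible (lower-triangular with 1s on the diagonal, up to permutation), solve by back-substitution:
  V =
[[0, 1, 0, 0],
 [0, 1, 0, 1],
 [-1, -1, 1, 0],
 [1, 0, 0, 0]]
  V a = (-2, 2, -2, 2)
Solving gives a = (2, -2, -2, 4).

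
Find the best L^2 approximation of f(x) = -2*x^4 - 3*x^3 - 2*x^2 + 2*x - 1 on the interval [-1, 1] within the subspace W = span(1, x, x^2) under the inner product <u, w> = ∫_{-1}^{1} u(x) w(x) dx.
g(x) = -26*x^2/7 + x/5 - 29/35

The best approximation g ∈ W is the orthogonal projection of f onto W. Writing g = a_0 + a_1 x + a_2 x^2, the coefficients solve the normal equations G · a = b where
  G_{ij} = <φ_i, φ_j> and b_i = <f, φ_i>, with φ_0 = 1, φ_1 = x, φ_2 = x^2.
G =
  [2, 0, 2/3]
  [0, 2/3, 0]
  [2/3, 0, 2/5],
b = (-62/15, 2/15, -214/105).
Solving gives a_0 = -29/35, a_1 = 1/5, a_2 = -26/7, so
  g(x) = -26*x^2/7 + x/5 - 29/35.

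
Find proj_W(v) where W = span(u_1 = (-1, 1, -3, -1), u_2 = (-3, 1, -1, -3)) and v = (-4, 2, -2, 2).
proj_W(v) = (-8/7, 6/7, -16/7, -8/7)

Set up U = [u_1 | ... | u_2] ∈ R^(4×2). The projector onto W = col(U) is P = U (U^T U)^(-1) U^T.
Compute U^T U =
  [12, 10]
  [10, 20],
and U^T v = (10, 10).
Solve U^T U · c = U^T v for the coefficients: c = (5/7, 1/7). The projection is proj_W(v) = U c.
Check: (v - proj_W(v)) · u_1 = 0  (should be 0).
Check: (v - proj_W(v)) · u_2 = 0  (should be 0).
Result: proj_W(v) = (-8/7, 6/7, -16/7, -8/7).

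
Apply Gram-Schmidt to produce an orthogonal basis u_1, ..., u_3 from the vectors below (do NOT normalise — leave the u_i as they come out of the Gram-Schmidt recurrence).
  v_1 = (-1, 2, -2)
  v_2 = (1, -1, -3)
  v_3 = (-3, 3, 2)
Orthogonal basis:
  u_1 = (-1, 2, -2)
  u_2 = (4/3, -5/3, -7/3)
  u_3 = (-28/45, -7/18, -7/90)

Apply the Gram-Schmidt recurrence
  u_1 = v_1
  u_i = v_i − Σ_{j<i} ((v_i · u_j) / (u_j · u_j)) · u_j.

Step by step this gives:
  u_1 = (-1, 2, -2)
  u_2 = (4/3, -5/3, -7/3)
  u_3 = (-28/45, -7/18, -7/90)

Orthogonality check:
  u_2 · u_1 = 0 (should be 0)
  u_3 · u_1 = 0 (should be 0)
  u_3 · u_2 = 0 (should be 0)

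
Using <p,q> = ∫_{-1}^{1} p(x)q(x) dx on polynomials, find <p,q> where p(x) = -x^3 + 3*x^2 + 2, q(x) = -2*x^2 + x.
<p,q> = -82/15

Expand the product: p(x)·q(x) = 2*x^5 - 7*x^4 + 3*x^3 - 4*x^2 + 2*x.
∫_{-1}^{1} of each monomial x^k gives [2/(k+1) if k even, 0 if k odd]. Integrating term-by-term (or equivalently evaluating the antiderivative F(x) = x^6/3 - 7*x^5/5 + 3*x^4/4 - 4*x^3/3 + x^2 at the endpoints):
  F(1) − F(−1) = -13/20 − (289/60) = -82/15.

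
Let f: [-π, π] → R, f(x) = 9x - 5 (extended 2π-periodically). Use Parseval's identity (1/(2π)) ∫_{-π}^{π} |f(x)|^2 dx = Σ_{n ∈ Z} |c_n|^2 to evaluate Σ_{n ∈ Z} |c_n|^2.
Σ |c_n|^2 = 27π^2 + 25

Expand and integrate term by term over [-π, π]:
  ∫ (9x)^2 dx = 81·(2π^3/3); ∫ 2·9·(-5)·x dx = 0 (odd integrand); ∫ (-5)^2 dx = 25·2π.
So (1/(2π)) ∫_{-π}^{π} (9x - 5)^2 dx = 81π^2/3 + 25 = 27π^2 + 25.
Parseval ⇒ Σ |c_n|^2 = 27π^2 + 25.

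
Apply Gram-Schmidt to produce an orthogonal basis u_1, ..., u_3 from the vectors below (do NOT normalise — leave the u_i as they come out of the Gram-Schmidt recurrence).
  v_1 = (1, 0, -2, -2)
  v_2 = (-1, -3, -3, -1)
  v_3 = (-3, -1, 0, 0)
Orthogonal basis:
  u_1 = (1, 0, -2, -2)
  u_2 = (-16/9, -3, -13/9, 5/9)
  u_3 = (-216/131, 94/131, 21/131, -129/131)

Apply the Gram-Schmidt recurrence
  u_1 = v_1
  u_i = v_i − Σ_{j<i} ((v_i · u_j) / (u_j · u_j)) · u_j.

Step by step this gives:
  u_1 = (1, 0, -2, -2)
  u_2 = (-16/9, -3, -13/9, 5/9)
  u_3 = (-216/131, 94/131, 21/131, -129/131)

Orthogonality check:
  u_2 · u_1 = 0 (should be 0)
  u_3 · u_1 = 0 (should be 0)
  u_3 · u_2 = 0 (should be 0)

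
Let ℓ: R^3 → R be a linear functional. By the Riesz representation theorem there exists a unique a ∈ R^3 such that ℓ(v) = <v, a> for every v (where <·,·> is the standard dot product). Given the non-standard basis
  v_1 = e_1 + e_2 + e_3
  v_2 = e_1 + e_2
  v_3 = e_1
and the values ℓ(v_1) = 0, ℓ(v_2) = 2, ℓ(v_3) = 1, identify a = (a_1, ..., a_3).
a = (1, 1, -2)

Write a = (a_1, ..., a_3) in the standard basis. For each basis vector v_i, ℓ(v_i) = <v_i, a> is a linear equation in the a_j's. Collect the n equations into a matrix system V a = ℓ, where row i of V is v_i (expressed in the standard basis). Since V is invertible (lower-triangular with 1s on the diagonal, up to permutation), solve by back-substitution:
  V =
[[1, 1, 1],
 [1, 1, 0],
 [1, 0, 0]]
  V a = (0, 2, 1)
Solving gives a = (1, 1, -2).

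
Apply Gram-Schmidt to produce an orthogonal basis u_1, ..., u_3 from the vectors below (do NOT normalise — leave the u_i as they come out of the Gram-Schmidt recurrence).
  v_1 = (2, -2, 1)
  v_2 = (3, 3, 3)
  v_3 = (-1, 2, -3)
Orthogonal basis:
  u_1 = (2, -2, 1)
  u_2 = (7/3, 11/3, 8/3)
  u_3 = (33/26, 11/26, -22/13)

Apply the Gram-Schmidt recurrence
  u_1 = v_1
  u_i = v_i − Σ_{j<i} ((v_i · u_j) / (u_j · u_j)) · u_j.

Step by step this gives:
  u_1 = (2, -2, 1)
  u_2 = (7/3, 11/3, 8/3)
  u_3 = (33/26, 11/26, -22/13)

Orthogonality check:
  u_2 · u_1 = 0 (should be 0)
  u_3 · u_1 = 0 (should be 0)
  u_3 · u_2 = 0 (should be 0)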